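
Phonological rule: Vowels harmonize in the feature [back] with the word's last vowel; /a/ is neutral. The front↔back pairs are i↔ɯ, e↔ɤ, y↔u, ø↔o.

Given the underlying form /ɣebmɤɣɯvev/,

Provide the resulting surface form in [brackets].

[ɣebmeɣivev]

/ɤ/ harmonizes with /e/ ([-back]) → [e]
/ɯ/ harmonizes with /e/ ([-back]) → [i]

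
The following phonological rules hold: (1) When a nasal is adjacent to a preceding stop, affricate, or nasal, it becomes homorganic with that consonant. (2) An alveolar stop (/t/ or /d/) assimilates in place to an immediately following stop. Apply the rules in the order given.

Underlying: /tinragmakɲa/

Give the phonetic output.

[tinragŋakŋa]

Rule 1: /m/ after /g/ (velar) → [ŋ]
Rule 1: /ɲ/ after /k/ (velar) → [ŋ]
After rule 1: tinragŋakŋa
Rule 2: no segment meets the rule's conditions; no change.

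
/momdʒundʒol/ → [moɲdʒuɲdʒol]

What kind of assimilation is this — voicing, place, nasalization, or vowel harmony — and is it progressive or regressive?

/m/→[ɲ] /n/→[ɲ].
Each target copies a feature from the following segment, so the direction is regressive.

place assimilation, regressive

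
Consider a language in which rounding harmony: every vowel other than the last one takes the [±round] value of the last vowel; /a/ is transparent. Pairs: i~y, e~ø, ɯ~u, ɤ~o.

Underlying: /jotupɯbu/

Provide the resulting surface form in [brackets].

[jotupubu]

/ɯ/ harmonizes with /u/ ([+round]) → [u]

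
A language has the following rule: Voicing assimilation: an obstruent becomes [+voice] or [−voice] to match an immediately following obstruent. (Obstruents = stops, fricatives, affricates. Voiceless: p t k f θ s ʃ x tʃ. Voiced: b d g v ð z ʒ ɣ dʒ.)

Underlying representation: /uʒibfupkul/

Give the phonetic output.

[uʒipfupkul]

/b/ before /f/ (voiceless) → [p]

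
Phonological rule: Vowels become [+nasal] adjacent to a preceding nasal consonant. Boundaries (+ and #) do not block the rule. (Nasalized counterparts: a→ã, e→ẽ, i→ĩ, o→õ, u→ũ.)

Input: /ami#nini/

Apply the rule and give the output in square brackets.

[amĩ#nĩnĩ]

/i/ after nasal /m/ → [ĩ]
/i/ after nasal /n/ → [ĩ]
/i/ after nasal /n/ → [ĩ]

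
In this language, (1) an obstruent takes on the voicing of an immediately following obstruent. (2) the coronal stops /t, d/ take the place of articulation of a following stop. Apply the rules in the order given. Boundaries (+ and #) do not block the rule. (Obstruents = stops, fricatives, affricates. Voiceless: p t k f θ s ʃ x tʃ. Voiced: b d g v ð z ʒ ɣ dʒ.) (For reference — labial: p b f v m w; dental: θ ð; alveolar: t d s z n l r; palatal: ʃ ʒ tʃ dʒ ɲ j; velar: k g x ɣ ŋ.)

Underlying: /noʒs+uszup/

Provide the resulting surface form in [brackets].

Rule 1: /ʒ/ before /s/ (voiceless) → [ʃ]
Rule 1: /s/ before /z/ (voiced) → [z]
After rule 1: noʃs+uzzup
Rule 2: no segment meets the rule's conditions; no change.

[noʃs+uzzup]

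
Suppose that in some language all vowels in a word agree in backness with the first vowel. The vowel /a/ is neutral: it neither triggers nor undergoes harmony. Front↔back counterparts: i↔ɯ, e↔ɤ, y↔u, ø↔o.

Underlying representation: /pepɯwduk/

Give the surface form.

[pepiwdyk]

/ɯ/ harmonizes with /e/ ([-back]) → [i]
/u/ harmonizes with /e/ ([-back]) → [y]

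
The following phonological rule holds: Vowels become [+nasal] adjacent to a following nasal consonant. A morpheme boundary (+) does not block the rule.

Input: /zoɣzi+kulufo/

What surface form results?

[zoɣzi+kulufo]

no segment meets the rule's conditions; no change.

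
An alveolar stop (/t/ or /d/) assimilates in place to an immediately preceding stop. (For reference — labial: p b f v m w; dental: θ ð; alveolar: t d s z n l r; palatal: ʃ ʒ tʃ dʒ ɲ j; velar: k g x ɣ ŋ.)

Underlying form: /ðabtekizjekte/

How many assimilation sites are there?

/t/ after /b/ (labial) → [p]
/t/ after /k/ (velar) → [k]
2 segments change.

2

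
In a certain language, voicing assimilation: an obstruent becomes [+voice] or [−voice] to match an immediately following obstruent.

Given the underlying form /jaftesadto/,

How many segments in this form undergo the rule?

1

/d/ before /t/ (voiceless) → [t]
1 segment changes.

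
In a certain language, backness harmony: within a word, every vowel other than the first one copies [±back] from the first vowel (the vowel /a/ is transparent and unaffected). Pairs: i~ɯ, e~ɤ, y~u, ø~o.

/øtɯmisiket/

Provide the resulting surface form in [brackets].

/ɯ/ harmonizes with /ø/ ([-back]) → [i]

[øtimisiket]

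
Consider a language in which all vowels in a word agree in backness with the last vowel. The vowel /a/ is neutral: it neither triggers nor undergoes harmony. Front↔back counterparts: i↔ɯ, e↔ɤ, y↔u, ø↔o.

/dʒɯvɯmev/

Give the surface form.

/ɯ/ harmonizes with /e/ ([-back]) → [i]
/ɯ/ harmonizes with /e/ ([-back]) → [i]

[dʒivimev]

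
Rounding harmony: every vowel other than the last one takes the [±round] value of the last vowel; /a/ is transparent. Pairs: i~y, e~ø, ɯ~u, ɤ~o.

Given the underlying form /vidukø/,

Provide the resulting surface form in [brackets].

[vydukø]

/i/ harmonizes with /ø/ ([+round]) → [y]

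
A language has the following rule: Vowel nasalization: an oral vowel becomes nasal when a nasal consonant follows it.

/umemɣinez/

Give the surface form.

/u/ before nasal /m/ → [ũ]
/e/ before nasal /m/ → [ẽ]
/i/ before nasal /n/ → [ĩ]

[ũmẽmɣĩnez]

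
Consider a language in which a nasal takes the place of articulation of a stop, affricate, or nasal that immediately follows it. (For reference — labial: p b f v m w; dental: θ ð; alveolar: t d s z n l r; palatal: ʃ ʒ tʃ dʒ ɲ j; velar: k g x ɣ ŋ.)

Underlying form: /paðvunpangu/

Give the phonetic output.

[paðvumpaŋgu]

/n/ before /p/ (labial) → [m]
/n/ before /g/ (velar) → [ŋ]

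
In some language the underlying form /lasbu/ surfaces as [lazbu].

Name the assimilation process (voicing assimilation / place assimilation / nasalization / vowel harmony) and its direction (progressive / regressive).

/s/→[z].
Each target copies a feature from the following segment, so the direction is regressive.

voicing assimilation, regressive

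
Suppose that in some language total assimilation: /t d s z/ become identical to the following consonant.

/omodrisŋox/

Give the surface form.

/d/ before /r/ → [r] (total assimilation)
/s/ before /ŋ/ → [ŋ] (total assimilation)

[omorriŋŋox]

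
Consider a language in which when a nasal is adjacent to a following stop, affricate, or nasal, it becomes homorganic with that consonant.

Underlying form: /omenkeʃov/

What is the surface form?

/n/ before /k/ (velar) → [ŋ]

[omeŋkeʃov]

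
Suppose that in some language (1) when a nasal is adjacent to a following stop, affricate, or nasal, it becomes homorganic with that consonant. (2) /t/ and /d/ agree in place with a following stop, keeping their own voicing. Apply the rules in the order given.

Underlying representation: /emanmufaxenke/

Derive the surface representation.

Rule 1: /n/ before /m/ (labial) → [m]
Rule 1: /n/ before /k/ (velar) → [ŋ]
After rule 1: emammufaxeŋke
Rule 2: no segment meets the rule's conditions; no change.

[emammufaxeŋke]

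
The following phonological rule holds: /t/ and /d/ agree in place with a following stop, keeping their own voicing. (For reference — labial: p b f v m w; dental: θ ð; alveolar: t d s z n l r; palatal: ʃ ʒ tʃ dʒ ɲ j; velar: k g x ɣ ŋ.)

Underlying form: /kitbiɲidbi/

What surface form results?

[kipbiɲibbi]

/t/ before /b/ (labial) → [p]
/d/ before /b/ (labial) → [b]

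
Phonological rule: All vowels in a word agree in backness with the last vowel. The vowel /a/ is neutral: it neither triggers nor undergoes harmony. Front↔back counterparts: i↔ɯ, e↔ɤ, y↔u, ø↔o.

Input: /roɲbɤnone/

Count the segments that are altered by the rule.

/o/ harmonizes with /e/ ([-back]) → [ø]
/ɤ/ harmonizes with /e/ ([-back]) → [e]
/o/ harmonizes with /e/ ([-back]) → [ø]
3 segments change.

3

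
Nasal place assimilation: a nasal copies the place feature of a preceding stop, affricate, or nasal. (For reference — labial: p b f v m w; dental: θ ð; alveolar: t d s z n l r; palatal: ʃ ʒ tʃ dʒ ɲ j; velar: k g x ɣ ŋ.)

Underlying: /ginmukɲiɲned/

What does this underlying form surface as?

[ginnukŋiɲɲed]

/m/ after /n/ (alveolar) → [n]
/ɲ/ after /k/ (velar) → [ŋ]
/n/ after /ɲ/ (palatal) → [ɲ]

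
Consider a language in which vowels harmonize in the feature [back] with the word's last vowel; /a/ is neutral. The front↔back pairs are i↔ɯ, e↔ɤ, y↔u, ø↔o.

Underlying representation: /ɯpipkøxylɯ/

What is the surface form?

/i/ harmonizes with /ɯ/ ([+back]) → [ɯ]
/ø/ harmonizes with /ɯ/ ([+back]) → [o]
/y/ harmonizes with /ɯ/ ([+back]) → [u]

[ɯpɯpkoxulɯ]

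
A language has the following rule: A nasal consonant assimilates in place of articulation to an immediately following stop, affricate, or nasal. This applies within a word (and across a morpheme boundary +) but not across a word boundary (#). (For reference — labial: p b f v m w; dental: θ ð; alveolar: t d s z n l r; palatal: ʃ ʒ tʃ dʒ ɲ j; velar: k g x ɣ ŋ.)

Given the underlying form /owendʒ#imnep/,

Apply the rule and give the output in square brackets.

[oweɲdʒ#innep]

/n/ before /dʒ/ (palatal) → [ɲ]
/m/ before /n/ (alveolar) → [n]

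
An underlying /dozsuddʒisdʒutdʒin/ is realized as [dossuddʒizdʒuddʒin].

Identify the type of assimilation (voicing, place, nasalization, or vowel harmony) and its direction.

voicing assimilation, regressive

/z/→[s] /s/→[z] /t/→[d].
Each target copies a feature from the following segment, so the direction is regressive.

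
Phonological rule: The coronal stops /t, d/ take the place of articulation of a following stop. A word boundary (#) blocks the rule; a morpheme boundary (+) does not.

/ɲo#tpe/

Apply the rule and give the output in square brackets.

[ɲo#ppe]

/t/ before /p/ (labial) → [p]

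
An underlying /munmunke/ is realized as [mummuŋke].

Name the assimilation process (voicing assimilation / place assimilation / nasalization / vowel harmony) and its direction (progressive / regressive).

place assimilation, regressive

/n/→[m] /n/→[ŋ].
Each target copies a feature from the following segment, so the direction is regressive.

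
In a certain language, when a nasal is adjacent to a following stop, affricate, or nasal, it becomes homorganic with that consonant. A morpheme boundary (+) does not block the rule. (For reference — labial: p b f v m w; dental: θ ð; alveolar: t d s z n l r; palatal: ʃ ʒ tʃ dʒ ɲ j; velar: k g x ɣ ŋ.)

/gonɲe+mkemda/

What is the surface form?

[goɲɲe+ŋkenda]

/n/ before /ɲ/ (palatal) → [ɲ]
/m/ before /k/ (velar) → [ŋ]
/m/ before /d/ (alveolar) → [n]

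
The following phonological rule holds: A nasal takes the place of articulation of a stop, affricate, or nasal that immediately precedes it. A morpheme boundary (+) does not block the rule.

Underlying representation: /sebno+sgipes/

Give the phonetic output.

/n/ after /b/ (labial) → [m]

[sebmo+sgipes]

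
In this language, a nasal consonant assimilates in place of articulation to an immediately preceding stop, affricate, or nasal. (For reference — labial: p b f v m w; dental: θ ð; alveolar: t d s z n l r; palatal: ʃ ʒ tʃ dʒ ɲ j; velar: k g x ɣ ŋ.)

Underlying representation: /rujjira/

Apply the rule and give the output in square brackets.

[rujjira]

no segment meets the rule's conditions; no change.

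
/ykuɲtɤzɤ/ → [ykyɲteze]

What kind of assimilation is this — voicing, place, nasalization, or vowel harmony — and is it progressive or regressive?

/u/→[y] /ɤ/→[e] /ɤ/→[e].
Vowels agree with the first vowel, so the harmony is progressive.

vowel harmony, progressive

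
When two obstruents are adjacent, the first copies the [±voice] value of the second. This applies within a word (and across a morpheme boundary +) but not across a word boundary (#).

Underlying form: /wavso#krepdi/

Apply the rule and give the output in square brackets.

[wafso#krebdi]

/v/ before /s/ (voiceless) → [f]
/p/ before /d/ (voiced) → [b]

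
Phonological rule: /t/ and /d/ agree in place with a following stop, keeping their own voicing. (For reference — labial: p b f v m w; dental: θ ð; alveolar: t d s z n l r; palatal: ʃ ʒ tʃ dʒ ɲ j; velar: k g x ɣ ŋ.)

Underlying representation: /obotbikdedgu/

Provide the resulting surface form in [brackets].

[obopbikdeggu]

/t/ before /b/ (labial) → [p]
/d/ before /g/ (velar) → [g]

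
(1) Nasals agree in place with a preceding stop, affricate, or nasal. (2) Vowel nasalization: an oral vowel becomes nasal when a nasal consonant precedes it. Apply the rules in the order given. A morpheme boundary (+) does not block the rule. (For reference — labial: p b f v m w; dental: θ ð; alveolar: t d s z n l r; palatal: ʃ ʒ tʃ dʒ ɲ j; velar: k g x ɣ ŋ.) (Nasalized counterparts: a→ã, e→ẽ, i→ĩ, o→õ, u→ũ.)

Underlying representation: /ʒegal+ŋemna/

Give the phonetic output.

[ʒegal+ŋẽmmã]

Rule 1: /n/ after /m/ (labial) → [m]
After rule 1: ʒegal+ŋemma
Rule 2: /e/ after nasal /ŋ/ → [ẽ]
Rule 2: /a/ after nasal /m/ → [ã]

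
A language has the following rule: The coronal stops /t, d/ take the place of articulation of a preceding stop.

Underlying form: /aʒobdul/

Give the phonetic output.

/d/ after /b/ (labial) → [b]

[aʒobbul]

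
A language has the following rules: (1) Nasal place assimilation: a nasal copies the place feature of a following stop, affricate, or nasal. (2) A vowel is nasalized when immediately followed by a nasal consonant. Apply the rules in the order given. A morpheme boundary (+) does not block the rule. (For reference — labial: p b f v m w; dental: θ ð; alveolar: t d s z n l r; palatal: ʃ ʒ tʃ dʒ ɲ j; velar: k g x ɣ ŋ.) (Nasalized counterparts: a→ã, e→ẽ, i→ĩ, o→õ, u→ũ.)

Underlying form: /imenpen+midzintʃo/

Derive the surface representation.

[ĩmẽmpẽm+midzĩɲtʃo]

Rule 1: /n/ before /p/ (labial) → [m]
Rule 1: /n/ before /m/ (labial) → [m]
Rule 1: /n/ before /tʃ/ (palatal) → [ɲ]
After rule 1: imempem+midziɲtʃo
Rule 2: /i/ before nasal /m/ → [ĩ]
Rule 2: /e/ before nasal /m/ → [ẽ]
Rule 2: /e/ before nasal /m/ → [ẽ]
Rule 2: /i/ before nasal /ɲ/ → [ĩ]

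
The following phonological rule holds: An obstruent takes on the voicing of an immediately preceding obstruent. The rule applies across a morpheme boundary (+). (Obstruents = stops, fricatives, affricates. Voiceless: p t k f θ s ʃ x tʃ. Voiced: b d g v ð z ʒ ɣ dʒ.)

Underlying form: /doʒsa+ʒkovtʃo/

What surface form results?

[doʒza+ʒgovdʒo]

/s/ after /ʒ/ (voiced) → [z]
/k/ after /ʒ/ (voiced) → [g]
/tʃ/ after /v/ (voiced) → [dʒ]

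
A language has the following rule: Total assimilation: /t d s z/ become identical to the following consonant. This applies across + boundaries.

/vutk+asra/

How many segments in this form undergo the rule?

/t/ before /k/ → [k] (total assimilation)
/s/ before /r/ → [r] (total assimilation)
2 segments change.

2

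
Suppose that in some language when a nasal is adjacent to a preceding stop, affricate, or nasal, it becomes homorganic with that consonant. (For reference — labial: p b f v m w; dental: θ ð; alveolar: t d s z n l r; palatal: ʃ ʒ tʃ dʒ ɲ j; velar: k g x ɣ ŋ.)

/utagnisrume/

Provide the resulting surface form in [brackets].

/n/ after /g/ (velar) → [ŋ]

[utagŋisrume]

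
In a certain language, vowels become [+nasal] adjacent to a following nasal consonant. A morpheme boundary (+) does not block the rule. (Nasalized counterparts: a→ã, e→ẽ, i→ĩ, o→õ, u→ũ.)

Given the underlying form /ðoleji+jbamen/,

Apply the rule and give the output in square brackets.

[ðoleji+jbãmẽn]

/a/ before nasal /m/ → [ã]
/e/ before nasal /n/ → [ẽ]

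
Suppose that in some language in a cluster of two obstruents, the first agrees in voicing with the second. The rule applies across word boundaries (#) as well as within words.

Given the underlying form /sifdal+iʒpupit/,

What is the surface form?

[sivdal+iʃpupit]

/f/ before /d/ (voiced) → [v]
/ʒ/ before /p/ (voiceless) → [ʃ]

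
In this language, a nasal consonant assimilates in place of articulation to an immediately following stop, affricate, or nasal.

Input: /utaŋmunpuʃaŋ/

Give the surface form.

[utammumpuʃaŋ]

/ŋ/ before /m/ (labial) → [m]
/n/ before /p/ (labial) → [m]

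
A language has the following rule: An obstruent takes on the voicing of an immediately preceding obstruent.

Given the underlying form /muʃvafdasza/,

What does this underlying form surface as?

[muʃfaftassa]

/v/ after /ʃ/ (voiceless) → [f]
/d/ after /f/ (voiceless) → [t]
/z/ after /s/ (voiceless) → [s]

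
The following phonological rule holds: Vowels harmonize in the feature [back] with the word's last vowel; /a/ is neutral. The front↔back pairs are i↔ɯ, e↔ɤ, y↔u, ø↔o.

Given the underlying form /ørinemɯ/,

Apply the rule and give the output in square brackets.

/ø/ harmonizes with /ɯ/ ([+back]) → [o]
/i/ harmonizes with /ɯ/ ([+back]) → [ɯ]
/e/ harmonizes with /ɯ/ ([+back]) → [ɤ]

[orɯnɤmɯ]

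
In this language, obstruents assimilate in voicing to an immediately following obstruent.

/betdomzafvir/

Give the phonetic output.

/t/ before /d/ (voiced) → [d]
/f/ before /v/ (voiced) → [v]

[beddomzavvir]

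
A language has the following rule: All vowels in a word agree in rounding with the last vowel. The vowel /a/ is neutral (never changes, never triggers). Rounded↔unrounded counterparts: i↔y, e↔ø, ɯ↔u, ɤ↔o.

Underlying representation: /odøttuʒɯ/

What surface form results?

[ɤdettɯʒɯ]

/o/ harmonizes with /ɯ/ ([-round]) → [ɤ]
/ø/ harmonizes with /ɯ/ ([-round]) → [e]
/u/ harmonizes with /ɯ/ ([-round]) → [ɯ]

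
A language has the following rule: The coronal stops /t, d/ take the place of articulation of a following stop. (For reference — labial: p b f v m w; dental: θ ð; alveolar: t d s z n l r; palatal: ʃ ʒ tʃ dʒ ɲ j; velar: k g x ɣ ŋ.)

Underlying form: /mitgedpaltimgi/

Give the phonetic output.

[mikgebpaltimgi]

/t/ before /g/ (velar) → [k]
/d/ before /p/ (labial) → [b]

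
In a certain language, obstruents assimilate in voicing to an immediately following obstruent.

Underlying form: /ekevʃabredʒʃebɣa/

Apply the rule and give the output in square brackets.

/v/ before /ʃ/ (voiceless) → [f]
/dʒ/ before /ʃ/ (voiceless) → [tʃ]

[ekefʃabretʃʃebɣa]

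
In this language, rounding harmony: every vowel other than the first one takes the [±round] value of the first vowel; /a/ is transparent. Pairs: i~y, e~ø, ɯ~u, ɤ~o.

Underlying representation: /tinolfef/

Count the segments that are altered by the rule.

/o/ harmonizes with /i/ ([-round]) → [ɤ]
1 segment changes.

1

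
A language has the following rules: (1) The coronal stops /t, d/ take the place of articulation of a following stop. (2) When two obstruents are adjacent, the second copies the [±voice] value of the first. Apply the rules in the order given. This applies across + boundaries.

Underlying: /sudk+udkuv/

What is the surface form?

Rule 1: /d/ before /k/ (velar) → [g]
Rule 1: /d/ before /k/ (velar) → [g]
After rule 1: sugk+ugkuv
Rule 2: /k/ after /g/ (voiced) → [g]
Rule 2: /k/ after /g/ (voiced) → [g]

[sugg+ugguv]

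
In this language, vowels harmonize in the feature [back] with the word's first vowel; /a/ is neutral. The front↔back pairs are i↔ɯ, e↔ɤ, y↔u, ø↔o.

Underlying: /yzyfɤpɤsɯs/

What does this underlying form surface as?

[yzyfepesis]

/ɤ/ harmonizes with /y/ ([-back]) → [e]
/ɤ/ harmonizes with /y/ ([-back]) → [e]
/ɯ/ harmonizes with /y/ ([-back]) → [i]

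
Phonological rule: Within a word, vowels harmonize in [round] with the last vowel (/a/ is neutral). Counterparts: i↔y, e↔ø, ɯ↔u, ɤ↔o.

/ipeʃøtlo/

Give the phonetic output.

/i/ harmonizes with /o/ ([+round]) → [y]
/e/ harmonizes with /o/ ([+round]) → [ø]

[ypøʃøtlo]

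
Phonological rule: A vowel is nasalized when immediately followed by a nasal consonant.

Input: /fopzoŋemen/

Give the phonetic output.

[fopzõŋẽmẽn]

/o/ before nasal /ŋ/ → [õ]
/e/ before nasal /m/ → [ẽ]
/e/ before nasal /n/ → [ẽ]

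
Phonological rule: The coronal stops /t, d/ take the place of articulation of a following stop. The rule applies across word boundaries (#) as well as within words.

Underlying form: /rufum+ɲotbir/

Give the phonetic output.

/t/ before /b/ (labial) → [p]

[rufum+ɲopbir]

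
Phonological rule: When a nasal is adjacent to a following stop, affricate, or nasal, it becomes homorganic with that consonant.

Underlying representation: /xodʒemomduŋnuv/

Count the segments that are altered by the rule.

2

/m/ before /d/ (alveolar) → [n]
/ŋ/ before /n/ (alveolar) → [n]
2 segments change.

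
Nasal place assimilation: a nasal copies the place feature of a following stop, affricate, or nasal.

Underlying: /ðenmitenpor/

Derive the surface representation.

[ðemmitempor]

/n/ before /m/ (labial) → [m]
/n/ before /p/ (labial) → [m]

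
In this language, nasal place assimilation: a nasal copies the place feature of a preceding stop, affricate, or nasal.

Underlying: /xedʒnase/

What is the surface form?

[xedʒɲase]

/n/ after /dʒ/ (palatal) → [ɲ]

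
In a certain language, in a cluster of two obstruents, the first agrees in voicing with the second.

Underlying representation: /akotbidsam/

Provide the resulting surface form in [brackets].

[akodbitsam]

/t/ before /b/ (voiced) → [d]
/d/ before /s/ (voiceless) → [t]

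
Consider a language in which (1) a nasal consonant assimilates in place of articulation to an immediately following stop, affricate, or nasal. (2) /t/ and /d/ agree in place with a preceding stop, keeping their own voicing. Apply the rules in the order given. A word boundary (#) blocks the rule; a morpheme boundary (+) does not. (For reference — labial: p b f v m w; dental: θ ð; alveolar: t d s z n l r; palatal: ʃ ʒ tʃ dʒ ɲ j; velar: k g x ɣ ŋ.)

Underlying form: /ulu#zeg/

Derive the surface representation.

Rule 1: no segment meets the rule's conditions; no change.
After rule 1: ulu#zeg
Rule 2: no segment meets the rule's conditions; no change.

[ulu#zeg]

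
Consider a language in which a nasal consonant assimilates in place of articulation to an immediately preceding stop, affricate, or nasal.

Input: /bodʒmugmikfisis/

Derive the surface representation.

/m/ after /dʒ/ (palatal) → [ɲ]
/m/ after /g/ (velar) → [ŋ]

[bodʒɲugŋikfisis]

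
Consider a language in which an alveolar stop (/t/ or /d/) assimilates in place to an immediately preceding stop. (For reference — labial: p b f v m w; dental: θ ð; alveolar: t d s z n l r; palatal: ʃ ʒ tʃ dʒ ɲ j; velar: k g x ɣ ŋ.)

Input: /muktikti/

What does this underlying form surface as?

/t/ after /k/ (velar) → [k]
/t/ after /k/ (velar) → [k]

[mukkikki]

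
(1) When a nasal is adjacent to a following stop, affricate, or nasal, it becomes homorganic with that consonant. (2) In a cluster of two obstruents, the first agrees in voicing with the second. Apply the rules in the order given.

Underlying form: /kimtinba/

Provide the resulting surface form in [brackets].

Rule 1: /m/ before /t/ (alveolar) → [n]
Rule 1: /n/ before /b/ (labial) → [m]
After rule 1: kintimba
Rule 2: no segment meets the rule's conditions; no change.

[kintimba]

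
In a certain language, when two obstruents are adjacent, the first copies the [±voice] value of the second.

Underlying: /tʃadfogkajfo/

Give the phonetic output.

/d/ before /f/ (voiceless) → [t]
/g/ before /k/ (voiceless) → [k]

[tʃatfokkajfo]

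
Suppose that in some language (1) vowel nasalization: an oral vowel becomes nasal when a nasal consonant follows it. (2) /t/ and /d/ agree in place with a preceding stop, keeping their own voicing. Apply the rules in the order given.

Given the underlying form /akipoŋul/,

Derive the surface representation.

Rule 1: /o/ before nasal /ŋ/ → [õ]
After rule 1: akipõŋul
Rule 2: no segment meets the rule's conditions; no change.

[akipõŋul]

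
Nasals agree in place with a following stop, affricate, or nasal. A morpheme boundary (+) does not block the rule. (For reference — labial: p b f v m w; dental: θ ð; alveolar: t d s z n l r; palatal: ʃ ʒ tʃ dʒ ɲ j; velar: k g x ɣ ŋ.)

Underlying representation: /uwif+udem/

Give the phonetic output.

[uwif+udem]

no segment meets the rule's conditions; no change.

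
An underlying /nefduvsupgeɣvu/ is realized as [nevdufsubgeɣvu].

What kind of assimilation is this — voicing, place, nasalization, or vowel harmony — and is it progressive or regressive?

/f/→[v] /v/→[f] /p/→[b].
Each target copies a feature from the following segment, so the direction is regressive.

voicing assimilation, regressive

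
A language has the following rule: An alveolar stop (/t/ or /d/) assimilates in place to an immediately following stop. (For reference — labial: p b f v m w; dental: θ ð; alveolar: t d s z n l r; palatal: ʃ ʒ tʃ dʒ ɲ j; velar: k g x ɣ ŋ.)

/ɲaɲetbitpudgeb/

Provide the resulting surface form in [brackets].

[ɲaɲepbippuggeb]

/t/ before /b/ (labial) → [p]
/t/ before /p/ (labial) → [p]
/d/ before /g/ (velar) → [g]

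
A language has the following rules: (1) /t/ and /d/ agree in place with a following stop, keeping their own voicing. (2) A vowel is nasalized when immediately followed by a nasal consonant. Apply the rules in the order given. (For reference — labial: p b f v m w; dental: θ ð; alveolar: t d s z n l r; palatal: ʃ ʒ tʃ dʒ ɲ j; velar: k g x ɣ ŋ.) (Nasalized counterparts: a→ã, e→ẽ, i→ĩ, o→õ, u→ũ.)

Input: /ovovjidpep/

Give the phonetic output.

[ovovjibpep]

Rule 1: /d/ before /p/ (labial) → [b]
After rule 1: ovovjibpep
Rule 2: no segment meets the rule's conditions; no change.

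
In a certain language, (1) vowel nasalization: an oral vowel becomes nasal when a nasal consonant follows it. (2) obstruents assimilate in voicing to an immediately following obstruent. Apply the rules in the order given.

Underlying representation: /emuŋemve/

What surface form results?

Rule 1: /e/ before nasal /m/ → [ẽ]
Rule 1: /u/ before nasal /ŋ/ → [ũ]
Rule 1: /e/ before nasal /m/ → [ẽ]
After rule 1: ẽmũŋẽmve
Rule 2: no segment meets the rule's conditions; no change.

[ẽmũŋẽmve]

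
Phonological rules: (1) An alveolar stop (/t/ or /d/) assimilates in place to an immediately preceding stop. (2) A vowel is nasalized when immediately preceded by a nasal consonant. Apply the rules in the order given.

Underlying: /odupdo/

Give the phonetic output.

Rule 1: /d/ after /p/ (labial) → [b]
After rule 1: odupbo
Rule 2: no segment meets the rule's conditions; no change.

[odupbo]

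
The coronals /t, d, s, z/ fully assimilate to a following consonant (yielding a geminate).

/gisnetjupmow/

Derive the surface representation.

/s/ before /n/ → [n] (total assimilation)
/t/ before /j/ → [j] (total assimilation)

[ginnejjupmow]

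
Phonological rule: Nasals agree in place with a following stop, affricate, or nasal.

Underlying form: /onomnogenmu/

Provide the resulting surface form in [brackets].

/m/ before /n/ (alveolar) → [n]
/n/ before /m/ (labial) → [m]

[ononnogemmu]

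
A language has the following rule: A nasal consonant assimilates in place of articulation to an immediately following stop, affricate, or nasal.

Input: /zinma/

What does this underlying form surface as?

/n/ before /m/ (labial) → [m]

[zimma]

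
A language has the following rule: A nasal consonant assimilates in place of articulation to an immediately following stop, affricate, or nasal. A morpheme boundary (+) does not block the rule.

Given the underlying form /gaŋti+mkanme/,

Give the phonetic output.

[ganti+ŋkamme]

/ŋ/ before /t/ (alveolar) → [n]
/m/ before /k/ (velar) → [ŋ]
/n/ before /m/ (labial) → [m]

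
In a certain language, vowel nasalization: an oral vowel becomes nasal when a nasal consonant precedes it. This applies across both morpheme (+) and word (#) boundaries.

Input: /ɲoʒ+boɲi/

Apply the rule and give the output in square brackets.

[ɲõʒ+boɲĩ]

/o/ after nasal /ɲ/ → [õ]
/i/ after nasal /ɲ/ → [ĩ]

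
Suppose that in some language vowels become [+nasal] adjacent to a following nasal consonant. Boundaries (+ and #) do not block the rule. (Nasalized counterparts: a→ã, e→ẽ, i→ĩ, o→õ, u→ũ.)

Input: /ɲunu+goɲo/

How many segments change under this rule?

2

/u/ before nasal /n/ → [ũ]
/o/ before nasal /ɲ/ → [õ]
2 segments change.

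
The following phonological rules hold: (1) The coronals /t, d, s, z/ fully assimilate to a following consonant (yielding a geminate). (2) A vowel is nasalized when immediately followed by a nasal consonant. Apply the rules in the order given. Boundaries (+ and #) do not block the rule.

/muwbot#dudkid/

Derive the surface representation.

[muwbod#dukkid]

Rule 1: /t/ before /d/ → [d] (total assimilation)
Rule 1: /d/ before /k/ → [k] (total assimilation)
After rule 1: muwbod#dukkid
Rule 2: no segment meets the rule's conditions; no change.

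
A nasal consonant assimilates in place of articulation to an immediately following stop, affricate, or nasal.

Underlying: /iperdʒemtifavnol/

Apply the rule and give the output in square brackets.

/m/ before /t/ (alveolar) → [n]

[iperdʒentifavnol]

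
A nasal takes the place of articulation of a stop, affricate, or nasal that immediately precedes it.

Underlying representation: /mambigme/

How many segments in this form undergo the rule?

1

/m/ after /g/ (velar) → [ŋ]
1 segment changes.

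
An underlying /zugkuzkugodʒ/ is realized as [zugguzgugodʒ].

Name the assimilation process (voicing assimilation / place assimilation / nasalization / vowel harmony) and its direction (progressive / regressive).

/k/→[g] /k/→[g].
Each target copies a feature from the preceding segment, so the direction is progressive.

voicing assimilation, progressive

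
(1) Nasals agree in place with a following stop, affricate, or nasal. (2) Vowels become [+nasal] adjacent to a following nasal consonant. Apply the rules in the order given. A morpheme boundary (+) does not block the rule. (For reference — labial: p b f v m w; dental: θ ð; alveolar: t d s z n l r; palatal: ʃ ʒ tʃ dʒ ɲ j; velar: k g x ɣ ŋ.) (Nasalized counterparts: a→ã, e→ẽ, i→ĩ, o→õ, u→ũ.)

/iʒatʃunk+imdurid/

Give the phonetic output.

[iʒatʃũŋk+ĩndurid]

Rule 1: /n/ before /k/ (velar) → [ŋ]
Rule 1: /m/ before /d/ (alveolar) → [n]
After rule 1: iʒatʃuŋk+indurid
Rule 2: /u/ before nasal /ŋ/ → [ũ]
Rule 2: /i/ before nasal /n/ → [ĩ]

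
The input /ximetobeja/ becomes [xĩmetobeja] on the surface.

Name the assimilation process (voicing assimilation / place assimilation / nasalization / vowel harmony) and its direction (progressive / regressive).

nasalization, regressive

/i/→[ĩ].
Each target copies a feature from the following segment, so the direction is regressive.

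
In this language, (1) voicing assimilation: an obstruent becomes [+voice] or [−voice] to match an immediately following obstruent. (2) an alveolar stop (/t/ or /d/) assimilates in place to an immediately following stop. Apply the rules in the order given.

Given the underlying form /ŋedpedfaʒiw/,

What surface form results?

Rule 1: /d/ before /p/ (voiceless) → [t]
Rule 1: /d/ before /f/ (voiceless) → [t]
After rule 1: ŋetpetfaʒiw
Rule 2: /t/ before /p/ (labial) → [p]

[ŋeppetfaʒiw]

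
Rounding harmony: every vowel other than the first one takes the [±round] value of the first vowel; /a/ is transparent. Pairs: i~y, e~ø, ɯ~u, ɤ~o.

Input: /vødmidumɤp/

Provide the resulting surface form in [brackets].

[vødmydumop]

/i/ harmonizes with /ø/ ([+round]) → [y]
/ɤ/ harmonizes with /ø/ ([+round]) → [o]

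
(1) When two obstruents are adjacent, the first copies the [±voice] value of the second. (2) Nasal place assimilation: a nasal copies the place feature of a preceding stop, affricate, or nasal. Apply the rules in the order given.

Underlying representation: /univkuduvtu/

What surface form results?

Rule 1: /v/ before /k/ (voiceless) → [f]
Rule 1: /v/ before /t/ (voiceless) → [f]
After rule 1: unifkuduftu
Rule 2: no segment meets the rule's conditions; no change.

[unifkuduftu]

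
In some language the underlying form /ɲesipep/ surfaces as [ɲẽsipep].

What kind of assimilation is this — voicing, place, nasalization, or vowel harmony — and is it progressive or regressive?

nasalization, progressive

/e/→[ẽ].
Each target copies a feature from the preceding segment, so the direction is progressive.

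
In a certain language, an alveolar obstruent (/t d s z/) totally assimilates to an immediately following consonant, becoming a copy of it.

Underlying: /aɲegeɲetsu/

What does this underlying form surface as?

/t/ before /s/ → [s] (total assimilation)

[aɲegeɲessu]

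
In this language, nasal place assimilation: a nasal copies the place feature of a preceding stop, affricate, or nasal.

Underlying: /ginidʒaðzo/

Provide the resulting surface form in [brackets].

[ginidʒaðzo]

no segment meets the rule's conditions; no change.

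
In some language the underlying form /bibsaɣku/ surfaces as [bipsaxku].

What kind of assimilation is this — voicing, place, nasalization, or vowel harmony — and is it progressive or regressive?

/b/→[p] /ɣ/→[x].
Each target copies a feature from the following segment, so the direction is regressive.

voicing assimilation, regressive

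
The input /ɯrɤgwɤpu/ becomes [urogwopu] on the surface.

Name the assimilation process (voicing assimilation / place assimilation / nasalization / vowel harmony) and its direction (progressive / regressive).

/ɯ/→[u] /ɤ/→[o] /ɤ/→[o].
Vowels agree with the last vowel, so the harmony is regressive.

vowel harmony, regressive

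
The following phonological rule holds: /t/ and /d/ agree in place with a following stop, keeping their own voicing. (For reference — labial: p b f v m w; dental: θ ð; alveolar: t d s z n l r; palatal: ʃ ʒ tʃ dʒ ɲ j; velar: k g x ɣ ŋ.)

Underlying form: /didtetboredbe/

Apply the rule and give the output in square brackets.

[didtepborebbe]

/t/ before /b/ (labial) → [p]
/d/ before /b/ (labial) → [b]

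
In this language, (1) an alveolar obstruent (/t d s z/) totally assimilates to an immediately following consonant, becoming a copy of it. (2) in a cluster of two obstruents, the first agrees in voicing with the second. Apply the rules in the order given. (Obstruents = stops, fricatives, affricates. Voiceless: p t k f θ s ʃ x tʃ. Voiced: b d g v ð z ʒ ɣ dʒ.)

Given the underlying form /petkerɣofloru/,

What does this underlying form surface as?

Rule 1: /t/ before /k/ → [k] (total assimilation)
After rule 1: pekkerɣofloru
Rule 2: no segment meets the rule's conditions; no change.

[pekkerɣofloru]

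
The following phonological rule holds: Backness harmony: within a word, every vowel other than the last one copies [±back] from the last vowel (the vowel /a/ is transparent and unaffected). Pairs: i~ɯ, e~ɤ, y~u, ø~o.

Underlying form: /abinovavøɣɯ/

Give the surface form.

/i/ harmonizes with /ɯ/ ([+back]) → [ɯ]
/ø/ harmonizes with /ɯ/ ([+back]) → [o]

[abɯnovavoɣɯ]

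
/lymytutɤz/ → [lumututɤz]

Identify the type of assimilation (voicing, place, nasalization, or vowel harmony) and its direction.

vowel harmony, regressive

/y/→[u] /y/→[u].
Vowels agree with the last vowel, so the harmony is regressive.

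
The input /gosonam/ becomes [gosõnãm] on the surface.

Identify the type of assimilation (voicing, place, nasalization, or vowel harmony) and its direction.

/o/→[õ] /a/→[ã].
Each target copies a feature from the following segment, so the direction is regressive.

nasalization, regressive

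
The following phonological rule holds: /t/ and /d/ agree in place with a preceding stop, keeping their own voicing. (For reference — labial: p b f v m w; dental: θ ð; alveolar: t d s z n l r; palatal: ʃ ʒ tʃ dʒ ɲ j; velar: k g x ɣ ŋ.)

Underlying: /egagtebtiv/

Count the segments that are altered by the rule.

2

/t/ after /g/ (velar) → [k]
/t/ after /b/ (labial) → [p]
2 segments change.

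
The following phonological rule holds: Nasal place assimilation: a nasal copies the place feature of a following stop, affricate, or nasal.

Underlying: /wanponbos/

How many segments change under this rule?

/n/ before /p/ (labial) → [m]
/n/ before /b/ (labial) → [m]
2 segments change.

2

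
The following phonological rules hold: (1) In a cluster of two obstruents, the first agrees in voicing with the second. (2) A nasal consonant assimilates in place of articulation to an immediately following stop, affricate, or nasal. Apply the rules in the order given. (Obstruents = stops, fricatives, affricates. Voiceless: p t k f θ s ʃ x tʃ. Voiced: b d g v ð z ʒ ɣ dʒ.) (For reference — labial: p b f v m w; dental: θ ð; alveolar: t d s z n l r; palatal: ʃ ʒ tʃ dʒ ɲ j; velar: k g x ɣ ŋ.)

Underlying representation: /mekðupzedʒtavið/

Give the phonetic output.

Rule 1: /k/ before /ð/ (voiced) → [g]
Rule 1: /p/ before /z/ (voiced) → [b]
Rule 1: /dʒ/ before /t/ (voiceless) → [tʃ]
After rule 1: megðubzetʃtavið
Rule 2: no segment meets the rule's conditions; no change.

[megðubzetʃtavið]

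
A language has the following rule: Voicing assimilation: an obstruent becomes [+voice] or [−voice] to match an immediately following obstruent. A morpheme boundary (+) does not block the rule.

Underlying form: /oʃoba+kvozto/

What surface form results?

[oʃoba+gvosto]

/k/ before /v/ (voiced) → [g]
/z/ before /t/ (voiceless) → [s]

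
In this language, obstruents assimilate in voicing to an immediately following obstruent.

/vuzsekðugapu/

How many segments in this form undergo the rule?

/z/ before /s/ (voiceless) → [s]
/k/ before /ð/ (voiced) → [g]
2 segments change.

2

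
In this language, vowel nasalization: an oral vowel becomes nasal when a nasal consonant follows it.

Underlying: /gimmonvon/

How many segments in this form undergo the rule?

3

/i/ before nasal /m/ → [ĩ]
/o/ before nasal /n/ → [õ]
/o/ before nasal /n/ → [õ]
3 segments change.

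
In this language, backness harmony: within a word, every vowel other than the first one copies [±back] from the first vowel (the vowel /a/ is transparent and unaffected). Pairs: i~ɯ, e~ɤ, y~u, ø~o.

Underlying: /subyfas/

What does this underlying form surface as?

[subufas]

/y/ harmonizes with /u/ ([+back]) → [u]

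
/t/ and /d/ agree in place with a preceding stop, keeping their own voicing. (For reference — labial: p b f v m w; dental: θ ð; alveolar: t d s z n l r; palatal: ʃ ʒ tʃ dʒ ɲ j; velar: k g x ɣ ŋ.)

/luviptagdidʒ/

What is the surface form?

/t/ after /p/ (labial) → [p]
/d/ after /g/ (velar) → [g]

[luvippaggidʒ]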